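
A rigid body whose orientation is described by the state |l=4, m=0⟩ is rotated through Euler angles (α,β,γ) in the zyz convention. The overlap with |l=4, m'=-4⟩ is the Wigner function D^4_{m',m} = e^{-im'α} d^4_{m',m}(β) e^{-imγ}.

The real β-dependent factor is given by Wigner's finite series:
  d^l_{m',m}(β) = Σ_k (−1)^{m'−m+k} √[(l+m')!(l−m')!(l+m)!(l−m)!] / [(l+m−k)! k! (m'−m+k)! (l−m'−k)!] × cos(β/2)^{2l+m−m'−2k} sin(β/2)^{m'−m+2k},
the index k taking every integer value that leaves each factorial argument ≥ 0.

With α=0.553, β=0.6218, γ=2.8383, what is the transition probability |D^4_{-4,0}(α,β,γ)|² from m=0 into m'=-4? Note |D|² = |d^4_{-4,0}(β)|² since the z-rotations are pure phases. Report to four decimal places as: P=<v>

P=0.0036

First d^4_{-4,0}(β=0.6218), then the phase factors e^{-i(-4)α} and e^{-i(0)γ}:
Half-angle: c=0.952059, s=0.305916. N=√(1·40320·24·24)=4819.161753
The bounds max(0,m−m')=4 and min(l+m,l−m')=4 give 1 term
  k=4: (−1)^0·4819.1618/(576)·0.9521^4·0.3059^4 = +0.060202
d^4_{-4,0}(0.6218) = +0.060202
|D^4_{-4,0}|² = |d^4_{-4,0}(β)|² = (+0.060202)² = 0.003624 (the z-rotation phases have unit modulus)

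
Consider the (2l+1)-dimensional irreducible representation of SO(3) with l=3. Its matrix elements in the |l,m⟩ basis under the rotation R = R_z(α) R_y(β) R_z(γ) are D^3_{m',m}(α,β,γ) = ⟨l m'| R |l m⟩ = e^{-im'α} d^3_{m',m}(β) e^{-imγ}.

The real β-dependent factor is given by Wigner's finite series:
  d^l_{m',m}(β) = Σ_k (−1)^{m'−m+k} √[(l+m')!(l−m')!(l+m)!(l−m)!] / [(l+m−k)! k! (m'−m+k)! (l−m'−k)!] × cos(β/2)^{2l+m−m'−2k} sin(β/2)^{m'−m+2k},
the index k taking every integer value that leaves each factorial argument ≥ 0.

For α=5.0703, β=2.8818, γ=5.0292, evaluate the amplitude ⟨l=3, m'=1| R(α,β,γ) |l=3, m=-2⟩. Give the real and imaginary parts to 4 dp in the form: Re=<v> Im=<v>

Split into d^3_{1,-2}(β=2.8818) × two z-phases.
With c≡cos(β/2)=0.129531 and s≡sin(β/2)=0.991575, N=[24·2·1·120]^{1/2}=75.894664
Admissible k: 0..1 (factorial args all ≥0)
  k=0: (−1)^3·75.8947/(12)·0.1295^3·0.9916^3 = -0.013401
  k=1: (−1)^4·75.8947/(24)·0.1295^1·0.9916^5 = +0.392648
d^3_{1,-2}(2.8818) = -0.013401 +0.392648 = +0.379247
D = (+0.350318+0.936631i)·(+0.379247)·(-0.805888-0.592068i) = +0.103243-0.364924i

Re=0.1032 Im=-0.3649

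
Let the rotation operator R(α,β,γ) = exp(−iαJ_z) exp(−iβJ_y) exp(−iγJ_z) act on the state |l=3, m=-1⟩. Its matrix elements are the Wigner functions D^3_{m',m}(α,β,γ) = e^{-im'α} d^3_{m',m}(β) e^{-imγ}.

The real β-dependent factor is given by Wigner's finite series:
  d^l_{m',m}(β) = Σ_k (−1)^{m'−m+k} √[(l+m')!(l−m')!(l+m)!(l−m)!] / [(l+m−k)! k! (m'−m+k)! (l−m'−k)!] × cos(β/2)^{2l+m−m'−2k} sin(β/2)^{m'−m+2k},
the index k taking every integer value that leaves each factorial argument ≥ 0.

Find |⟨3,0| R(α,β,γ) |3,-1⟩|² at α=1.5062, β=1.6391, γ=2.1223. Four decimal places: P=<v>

P=0.1780

First d^3_{0,-1}(β=1.6391), then the phase factors e^{-i(0)α} and e^{-i(-1)γ}:
With c≡cos(β/2)=0.682550 and s≡sin(β/2)=0.730839, N=[6·6·2·24]^{1/2}=41.569219
k∈{0,1,2} keeps every argument non-negative
  k=0: (−1)^1·41.5692/(12)·0.6826^5·0.7308^1 = -0.375046
  k=1: (−1)^2·41.5692/(4)·0.6826^3·0.7308^3 = +1.289972
  k=2: (−1)^3·41.5692/(12)·0.6826^1·0.7308^5 = -0.492984
d^3_{0,-1}(1.6391) = -0.375046 +1.289972 -0.492984 = +0.421941
|D^3_{0,-1}|² = |d^3_{0,-1}(β)|² = (+0.421941)² = 0.178035 (the z-rotation phases have unit modulus)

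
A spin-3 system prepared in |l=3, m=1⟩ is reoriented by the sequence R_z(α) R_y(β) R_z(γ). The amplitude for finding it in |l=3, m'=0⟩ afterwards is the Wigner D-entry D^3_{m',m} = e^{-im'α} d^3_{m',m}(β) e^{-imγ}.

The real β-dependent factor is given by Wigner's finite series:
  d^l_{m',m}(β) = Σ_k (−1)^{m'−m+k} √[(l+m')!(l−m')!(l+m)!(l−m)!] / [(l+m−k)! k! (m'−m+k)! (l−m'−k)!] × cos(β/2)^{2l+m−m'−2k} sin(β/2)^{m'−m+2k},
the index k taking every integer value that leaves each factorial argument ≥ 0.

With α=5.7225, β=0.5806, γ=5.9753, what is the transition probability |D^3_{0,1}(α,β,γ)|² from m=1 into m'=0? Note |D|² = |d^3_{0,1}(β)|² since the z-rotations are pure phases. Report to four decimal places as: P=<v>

D^3_{0,1}(5.7225,0.5806,5.9753) = e^{-i·0·5.7225}·d^3_{0,1}(0.5806)·e^{-i·1·5.9753}. Compute d first:
c=cos(0.5806/2)=0.958158, s=sin(0.5806/2)=0.286240; N=√[6·6·24·2]=41.569219
Admissible k: 1..3 (factorial args all ≥0)
  k=1: (−1)^0·41.5692/(12)·0.9582^5·0.2862^1 = +0.800767
  k=2: (−1)^1·41.5692/(4)·0.9582^3·0.2862^3 = -0.214394
  k=3: (−1)^2·41.5692/(12)·0.9582^1·0.2862^5 = +0.006378
d^3_{0,1}(0.5806) = +0.800767 -0.214394 +0.006378 = +0.592751
|D^3_{0,1}|² = |d^3_{0,1}(β)|² = (+0.592751)² = 0.351354 (the z-rotation phases have unit modulus)

P=0.3514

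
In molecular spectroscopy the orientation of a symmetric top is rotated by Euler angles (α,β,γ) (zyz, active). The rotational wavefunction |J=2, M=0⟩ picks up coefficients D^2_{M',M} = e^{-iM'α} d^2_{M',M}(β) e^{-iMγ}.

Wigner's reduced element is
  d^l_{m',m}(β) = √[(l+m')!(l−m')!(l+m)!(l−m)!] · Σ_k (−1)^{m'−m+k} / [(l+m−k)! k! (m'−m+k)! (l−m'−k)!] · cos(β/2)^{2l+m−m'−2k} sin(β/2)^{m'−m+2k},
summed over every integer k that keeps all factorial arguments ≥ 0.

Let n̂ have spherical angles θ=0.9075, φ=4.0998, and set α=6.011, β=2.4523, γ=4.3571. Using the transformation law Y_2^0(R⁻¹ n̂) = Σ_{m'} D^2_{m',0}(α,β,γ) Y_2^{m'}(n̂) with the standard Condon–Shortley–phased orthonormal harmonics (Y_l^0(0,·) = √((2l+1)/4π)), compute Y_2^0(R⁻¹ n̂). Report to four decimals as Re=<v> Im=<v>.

Re=0.0751 Im=0.0000

Need the full column D^2_{m',0} for m'=−2..2 at α=6.011, β=2.4523, γ=4.3571.
cos(β/2)=0.337864, sin(β/2)=0.941195
d^2_{-2,0}: single k=2 term ⇒ +0.247696;  D = +0.211892-0.128277i
d^2_{-1,0}: k∈[1..2] ⇒ +0.088916 -0.690011 = -0.601095;  D = -0.578966+0.161597i
d^2_{0,0}: k∈[0..2] ⇒ +0.013031 -0.404485 +0.784727 = +0.393272;  D = +0.393272+0.000000i
d^2_{1,0}: k∈[0..1] ⇒ -0.088916 +0.690011 = +0.601095;  D = +0.578966+0.161597i
d^2_{2,0}: single k=0 term ⇒ +0.247696;  D = +0.211892+0.128277i
Y_2^{m'}(θ=0.9075,φ=4.0998) and Σ D·Y over m':
  (+0.2119-0.1283i)·(-0.0813-0.2257i)  (-0.5790+0.1616i)·(-0.2155+0.3067i)  (+0.3933+0.0000i)·(+0.0433+0.0000i)  (+0.5790+0.1616i)·(+0.2155+0.3067i)  (+0.2119+0.1283i)·(-0.0813+0.2257i)
Y_2^0(R⁻¹ n̂) = +0.075148+0.000000i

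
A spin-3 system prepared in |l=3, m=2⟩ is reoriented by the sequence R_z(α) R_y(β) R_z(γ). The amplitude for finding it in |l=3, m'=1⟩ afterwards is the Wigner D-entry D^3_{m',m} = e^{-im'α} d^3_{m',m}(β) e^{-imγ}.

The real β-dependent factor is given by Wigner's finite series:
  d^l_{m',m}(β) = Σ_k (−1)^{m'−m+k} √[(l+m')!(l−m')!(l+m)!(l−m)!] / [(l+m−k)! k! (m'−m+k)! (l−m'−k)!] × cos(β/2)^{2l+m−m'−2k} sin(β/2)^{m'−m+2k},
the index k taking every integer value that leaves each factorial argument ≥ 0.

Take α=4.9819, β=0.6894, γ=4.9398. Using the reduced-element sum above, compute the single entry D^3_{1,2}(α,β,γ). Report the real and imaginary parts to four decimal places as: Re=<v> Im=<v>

Re=-0.3881 Im=-0.4387

Split into d^3_{1,2}(β=0.6894) × two z-phases.
c=cos(0.6894/2)=0.941177, s=sin(0.6894/2)=0.337914; N=√[24·2·120·1]=75.894664
Admissible k: 1..2 (factorial args all ≥0)
  k=1: (−1)^0·75.8947/(24)·0.9412^5·0.3379^1 = +0.789156
  k=2: (−1)^1·75.8947/(12)·0.9412^3·0.3379^3 = -0.203453
d^3_{1,2}(0.6894) = +0.789156 -0.203453 = +0.585703
D = (+0.266260+0.963901i)·(+0.585703)·(-0.898339+0.439302i) = -0.388108-0.438657i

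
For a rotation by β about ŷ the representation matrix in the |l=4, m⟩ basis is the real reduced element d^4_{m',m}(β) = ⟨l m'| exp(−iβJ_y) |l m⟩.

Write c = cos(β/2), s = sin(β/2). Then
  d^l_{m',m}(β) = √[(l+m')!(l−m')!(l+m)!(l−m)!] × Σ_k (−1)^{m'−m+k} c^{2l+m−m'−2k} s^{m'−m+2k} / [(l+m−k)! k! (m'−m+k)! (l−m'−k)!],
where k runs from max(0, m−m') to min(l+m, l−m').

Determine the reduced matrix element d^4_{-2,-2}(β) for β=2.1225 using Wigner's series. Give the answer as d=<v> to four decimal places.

d=0.3732

d^4_{-2,-2}(β=2.1225) via Wigner's sum:
Half-angle: c=0.487781, s=0.872966. N=√(2·720·2·720)=1440.000000
k: max(0,(-2)−(-2))=0 … min(4+(-2),4−(-2))=2
  k=0: (−1)^0·1440.0000/(1440)·0.4878^8·0.8730^0 = +0.003205
  k=1: (−1)^1·1440.0000/(120)·0.4878^6·0.8730^2 = -0.123176
  k=2: (−1)^2·1440.0000/(96)·0.4878^4·0.8730^4 = +0.493152
d^4_{-2,-2}(2.1225) = +0.003205 -0.123176 +0.493152 = +0.373181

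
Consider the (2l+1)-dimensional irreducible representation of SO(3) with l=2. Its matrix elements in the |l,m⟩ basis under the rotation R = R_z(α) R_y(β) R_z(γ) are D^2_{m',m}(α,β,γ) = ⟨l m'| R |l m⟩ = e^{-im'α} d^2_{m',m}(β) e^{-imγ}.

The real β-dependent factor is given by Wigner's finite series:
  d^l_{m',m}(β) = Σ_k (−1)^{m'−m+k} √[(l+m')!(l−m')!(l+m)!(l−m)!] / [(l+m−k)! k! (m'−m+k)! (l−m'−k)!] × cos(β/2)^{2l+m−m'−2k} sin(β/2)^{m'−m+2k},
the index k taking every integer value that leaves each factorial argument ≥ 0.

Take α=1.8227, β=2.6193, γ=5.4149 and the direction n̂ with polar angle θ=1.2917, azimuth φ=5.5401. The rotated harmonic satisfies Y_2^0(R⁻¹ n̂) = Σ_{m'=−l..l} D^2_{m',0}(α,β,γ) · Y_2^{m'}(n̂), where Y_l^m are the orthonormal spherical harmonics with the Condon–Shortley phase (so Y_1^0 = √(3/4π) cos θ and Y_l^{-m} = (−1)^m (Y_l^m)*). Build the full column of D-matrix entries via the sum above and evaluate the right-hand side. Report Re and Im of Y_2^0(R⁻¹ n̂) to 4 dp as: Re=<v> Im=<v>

Re=0.0734 Im=0.0000

Need the full column D^2_{m',0} for m'=−2..2 at α=1.8227, β=2.6193, γ=5.4149.
cos(β/2)=0.258188, sin(β/2)=0.966095
d^2_{-2,0}: single k=2 term ⇒ +0.152401;  D = -0.133465-0.073574i
d^2_{-1,0}: k∈[1..2] ⇒ +0.040729 -0.570258 = -0.529528;  D = +0.131984-0.512816i
d^2_{0,0}: k∈[0..2] ⇒ +0.004444 -0.248870 +0.871121 = +0.626695;  D = +0.626695+0.000000i
d^2_{1,0}: k∈[0..1] ⇒ -0.040729 +0.570258 = +0.529528;  D = -0.131984-0.512816i
d^2_{2,0}: single k=0 term ⇒ +0.152401;  D = -0.133465+0.073574i
Y_2^{m'}(θ=1.2917,φ=5.5401) and Σ D·Y over m':
  (-0.1335-0.0736i)·(+0.0302+0.3557i)  (+0.1320-0.5128i)·(+0.1507+0.1384i)  (+0.6267+0.0000i)·(-0.2436+0.0000i)  (-0.1320-0.5128i)·(-0.1507+0.1384i)  (-0.1335+0.0736i)·(+0.0302-0.3557i)
Y_2^0(R⁻¹ n̂) = +0.073367-0.000000i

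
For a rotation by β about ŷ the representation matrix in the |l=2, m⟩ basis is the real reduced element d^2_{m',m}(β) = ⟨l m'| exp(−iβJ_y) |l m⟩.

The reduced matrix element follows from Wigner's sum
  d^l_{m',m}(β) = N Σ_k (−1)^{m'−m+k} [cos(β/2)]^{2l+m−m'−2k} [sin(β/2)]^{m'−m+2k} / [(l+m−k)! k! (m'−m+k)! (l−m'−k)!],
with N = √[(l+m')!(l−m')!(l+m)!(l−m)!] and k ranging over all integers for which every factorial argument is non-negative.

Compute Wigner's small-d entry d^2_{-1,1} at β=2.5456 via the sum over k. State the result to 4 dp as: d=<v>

d^2_{-1,1}(β=2.5456) via Wigner's sum:
With c≡cos(β/2)=0.293605 and s≡sin(β/2)=0.955927, N=[1·6·6·1]^{1/2}=6.000000
Admissible k: 2..3 (factorial args all ≥0)
  k=2: (−1)^0·6.0000/(2)·0.2936^2·0.9559^2 = +0.236319
  k=3: (−1)^1·6.0000/(6)·0.2936^0·0.9559^4 = -0.835023
d^2_{-1,1}(2.5456) = +0.236319 -0.835023 = -0.598704

d=-0.5987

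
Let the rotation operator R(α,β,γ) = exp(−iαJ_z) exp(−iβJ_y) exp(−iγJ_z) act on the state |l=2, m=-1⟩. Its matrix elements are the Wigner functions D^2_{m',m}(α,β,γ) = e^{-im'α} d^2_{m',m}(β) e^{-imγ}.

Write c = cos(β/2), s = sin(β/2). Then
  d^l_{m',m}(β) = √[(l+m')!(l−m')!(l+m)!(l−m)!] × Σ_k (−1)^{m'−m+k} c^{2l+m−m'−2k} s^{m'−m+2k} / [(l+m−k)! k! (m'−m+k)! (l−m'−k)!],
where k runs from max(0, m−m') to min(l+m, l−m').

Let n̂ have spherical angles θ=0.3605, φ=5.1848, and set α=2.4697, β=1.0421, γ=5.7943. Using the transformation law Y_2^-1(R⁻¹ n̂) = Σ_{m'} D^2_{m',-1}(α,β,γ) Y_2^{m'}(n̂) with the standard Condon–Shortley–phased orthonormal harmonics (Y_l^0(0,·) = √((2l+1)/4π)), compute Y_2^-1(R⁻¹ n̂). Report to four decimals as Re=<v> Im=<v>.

Re=-0.1391 Im=0.0491

Need the full column D^2_{m',-1} for m'=−2..2 at α=2.4697, β=1.0421, γ=5.7943.
cos(β/2)=0.867297, sin(β/2)=0.497791
d^2_{-2,-1}: single k=1 term ⇒ +0.649502;  D = -0.168151-0.627358i
d^2_{-1,-1}: k∈[0..1] ⇒ +0.565811 -0.559179 = +0.006632;  D = -0.002644+0.006082i
d^2_{0,-1}: k∈[0..1] ⇒ -0.795474 +0.262050 = -0.533424;  D = -0.470937+0.250518i
d^2_{1,-1}: k∈[0..1] ⇒ +0.559179 -0.061403 = +0.497777;  D = -0.489464-0.090589i
d^2_{2,-1}: single k=0 term ⇒ -0.213963;  D = -0.140423-0.161436i
Y_2^{m'}(θ=0.3605,φ=5.1848) and Σ D·Y over m':
  (-0.1682-0.6274i)·(-0.0282+0.0389i)  (-0.0026+0.0061i)·(+0.1160+0.2271i)  (-0.4709+0.2505i)·(+0.5131+0.0000i)  (-0.4895-0.0906i)·(-0.1160+0.2271i)  (-0.1404-0.1614i)·(-0.0282-0.0389i)
Y_2^-1(R⁻¹ n̂) = -0.139104+0.049138i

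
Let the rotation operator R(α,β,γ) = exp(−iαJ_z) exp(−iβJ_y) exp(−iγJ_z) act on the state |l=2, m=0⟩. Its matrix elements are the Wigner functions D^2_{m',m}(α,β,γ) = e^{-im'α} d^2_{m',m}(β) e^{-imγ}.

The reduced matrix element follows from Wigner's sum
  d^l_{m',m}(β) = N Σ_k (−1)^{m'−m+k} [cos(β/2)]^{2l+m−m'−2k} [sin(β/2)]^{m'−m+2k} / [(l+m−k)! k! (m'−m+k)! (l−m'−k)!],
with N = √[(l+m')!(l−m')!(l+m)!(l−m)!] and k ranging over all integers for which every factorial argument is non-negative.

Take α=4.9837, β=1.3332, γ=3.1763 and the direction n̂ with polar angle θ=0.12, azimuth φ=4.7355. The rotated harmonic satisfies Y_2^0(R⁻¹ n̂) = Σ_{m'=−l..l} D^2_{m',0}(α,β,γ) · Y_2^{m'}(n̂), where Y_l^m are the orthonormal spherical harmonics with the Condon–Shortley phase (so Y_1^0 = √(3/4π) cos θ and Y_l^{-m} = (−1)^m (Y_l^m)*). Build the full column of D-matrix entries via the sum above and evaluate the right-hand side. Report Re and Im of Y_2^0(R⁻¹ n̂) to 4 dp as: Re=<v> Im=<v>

Need the full column D^2_{m',0} for m'=−2..2 at α=4.9837, β=1.3332, γ=3.1763.
cos(β/2)=0.785928, sin(β/2)=0.618317
d^2_{-2,0}: single k=2 term ⇒ +0.578448;  D = -0.495359-0.298701i
d^2_{-1,0}: k∈[1..2] ⇒ +0.735252 -0.455086 = +0.280166;  D = +0.075083-0.269918i
d^2_{0,0}: k∈[0..2] ⇒ +0.381533 -0.944602 +0.146166 = -0.416903;  D = -0.416903+0.000000i
d^2_{1,0}: k∈[0..1] ⇒ -0.735252 +0.455086 = -0.280166;  D = -0.075083-0.269918i
d^2_{2,0}: single k=0 term ⇒ +0.578448;  D = -0.495359+0.298701i
Y_2^{m'}(θ=0.12,φ=4.7355) and Σ D·Y over m':
  (-0.4954-0.2987i)·(-0.0055+0.0003i)  (+0.0751-0.2699i)·(+0.0021+0.0918i)  (-0.4169+0.0000i)·(+0.6172+0.0000i)  (-0.0751-0.2699i)·(-0.0021+0.0918i)  (-0.4954+0.2987i)·(-0.0055-0.0003i)
Y_2^0(R⁻¹ n̂) = -0.201819+0.000000i

Re=-0.2018 Im=0.0000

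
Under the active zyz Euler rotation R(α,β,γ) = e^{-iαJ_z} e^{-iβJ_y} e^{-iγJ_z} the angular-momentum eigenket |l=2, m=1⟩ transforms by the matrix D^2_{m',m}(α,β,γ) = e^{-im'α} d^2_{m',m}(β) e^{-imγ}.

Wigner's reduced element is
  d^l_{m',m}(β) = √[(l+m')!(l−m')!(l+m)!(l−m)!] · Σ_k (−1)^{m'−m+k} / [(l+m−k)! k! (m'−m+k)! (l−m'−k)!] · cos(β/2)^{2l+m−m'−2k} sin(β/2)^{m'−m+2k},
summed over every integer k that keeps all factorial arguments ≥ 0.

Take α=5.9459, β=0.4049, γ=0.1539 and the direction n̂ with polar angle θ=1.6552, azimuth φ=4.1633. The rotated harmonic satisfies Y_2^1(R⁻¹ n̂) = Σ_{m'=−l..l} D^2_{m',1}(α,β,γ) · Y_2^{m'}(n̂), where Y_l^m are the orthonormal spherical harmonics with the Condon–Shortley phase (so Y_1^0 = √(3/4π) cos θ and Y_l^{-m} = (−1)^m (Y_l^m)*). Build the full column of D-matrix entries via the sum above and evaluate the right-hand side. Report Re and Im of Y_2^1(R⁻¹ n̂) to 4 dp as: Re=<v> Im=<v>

Re=-0.0379 Im=-0.1160

Need the full column D^2_{m',1} for m'=−2..2 at α=5.9459, β=0.4049, γ=0.1539.
cos(β/2)=0.979577, sin(β/2)=0.201070
d^2_{-2,1}: single k=3 term ⇒ +0.015926;  D = +0.010766-0.011736i
d^2_{-1,1}: k∈[2..3] ⇒ +0.116384 -0.001635 = +0.114749;  D = +0.101183-0.054124i
d^2_{0,1}: k∈[1..2] ⇒ +0.462954 -0.019505 = +0.443449;  D = +0.438208-0.067978i
d^2_{1,1}: k∈[0..1] ⇒ +0.920776 -0.116384 = +0.804393;  D = +0.790904+0.146688i
d^2_{2,1}: single k=0 term ⇒ -0.378001;  D = -0.327910-0.188041i
Y_2^{m'}(θ=1.6552,φ=4.1633) and Σ D·Y over m':
  (+0.0108-0.0117i)·(-0.1746-0.3415i)  (+0.1012-0.0541i)·(+0.0339-0.0554i)  (+0.4382-0.0680i)·(-0.3087+0.0000i)  (+0.7909+0.1467i)·(-0.0339-0.0554i)  (-0.3279-0.1880i)·(-0.1746+0.3415i)
Y_2^1(R⁻¹ n̂) = -0.037921-0.115977i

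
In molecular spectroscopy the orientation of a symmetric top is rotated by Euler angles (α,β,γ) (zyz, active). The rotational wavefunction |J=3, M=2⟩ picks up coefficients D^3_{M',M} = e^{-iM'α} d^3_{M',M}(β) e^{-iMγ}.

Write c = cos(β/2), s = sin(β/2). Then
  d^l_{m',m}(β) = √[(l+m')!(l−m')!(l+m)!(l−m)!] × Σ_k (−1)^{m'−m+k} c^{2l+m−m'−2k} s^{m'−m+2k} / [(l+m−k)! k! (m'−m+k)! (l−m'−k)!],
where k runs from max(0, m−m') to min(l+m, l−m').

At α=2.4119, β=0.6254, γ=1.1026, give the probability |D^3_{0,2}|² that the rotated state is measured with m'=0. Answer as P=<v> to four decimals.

First d^3_{0,2}(β=0.6254), then the phase factors e^{-i(0)α} and e^{-i(2)γ}:
Half-angle: c=0.951506, s=0.307629. N=√(6·6·120·1)=65.726707
The bounds max(0,m−m')=2 and min(l+m,l−m')=3 give 2 terms
  k=2: (−1)^0·65.7267/(12)·0.9515^4·0.3076^2 = +0.424875
  k=3: (−1)^1·65.7267/(12)·0.9515^2·0.3076^4 = -0.044411
d^3_{0,2}(0.6254) = +0.424875 -0.044411 = +0.380464
|D^3_{0,2}|² = |d^3_{0,2}(β)|² = (+0.380464)² = 0.144753 (the z-rotation phases have unit modulus)

P=0.1448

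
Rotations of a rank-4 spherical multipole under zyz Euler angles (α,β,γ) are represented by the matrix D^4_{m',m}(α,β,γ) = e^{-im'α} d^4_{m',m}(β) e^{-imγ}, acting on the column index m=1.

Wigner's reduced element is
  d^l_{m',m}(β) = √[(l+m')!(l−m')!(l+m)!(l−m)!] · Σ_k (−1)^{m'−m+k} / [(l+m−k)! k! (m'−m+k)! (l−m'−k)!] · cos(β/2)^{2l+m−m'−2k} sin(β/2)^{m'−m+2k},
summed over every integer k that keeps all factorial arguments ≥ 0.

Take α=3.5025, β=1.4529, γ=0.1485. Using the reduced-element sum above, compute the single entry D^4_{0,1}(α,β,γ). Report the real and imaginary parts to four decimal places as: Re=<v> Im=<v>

Re=-0.1875 Im=0.0280

D^4_{0,1}(3.5025,1.4529,0.1485) = e^{-i·0·3.5025}·d^4_{0,1}(1.4529)·e^{-i·1·0.1485}. Compute d first:
c=cos(1.4529/2)=0.747537, s=sin(1.4529/2)=0.664220; N=√[24·24·120·6]=643.987578
k∈{1,2,3,4} keeps every argument non-negative
  k=1: (−1)^0·643.9876/(144)·0.7475^7·0.6642^1 = +0.387486
  k=2: (−1)^1·643.9876/(24)·0.7475^5·0.6642^3 = -1.835549
  k=3: (−1)^2·643.9876/(24)·0.7475^3·0.6642^5 = +1.449187
  k=4: (−1)^3·643.9876/(144)·0.7475^1·0.6642^7 = -0.190692
d^4_{0,1}(1.4529) = +0.387486 -1.835549 +1.449187 -0.190692 = -0.189567
Attach z-rotation phases: D = e^{-i(0)(3.5025)}·(-0.189567)·e^{-i(1)(0.1485)} = -0.187481+0.028047i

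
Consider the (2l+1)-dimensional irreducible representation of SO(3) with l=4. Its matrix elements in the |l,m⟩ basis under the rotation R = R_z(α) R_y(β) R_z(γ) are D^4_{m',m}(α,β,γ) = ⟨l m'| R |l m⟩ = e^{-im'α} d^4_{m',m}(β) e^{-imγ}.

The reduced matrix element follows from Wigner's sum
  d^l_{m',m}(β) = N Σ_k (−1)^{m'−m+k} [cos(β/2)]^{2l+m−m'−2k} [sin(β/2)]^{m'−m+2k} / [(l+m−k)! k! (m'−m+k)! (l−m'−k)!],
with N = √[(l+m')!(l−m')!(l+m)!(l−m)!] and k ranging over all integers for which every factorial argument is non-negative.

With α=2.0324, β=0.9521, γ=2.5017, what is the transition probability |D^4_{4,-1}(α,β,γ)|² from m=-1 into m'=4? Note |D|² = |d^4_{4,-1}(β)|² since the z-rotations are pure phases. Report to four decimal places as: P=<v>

First d^4_{4,-1}(β=0.9521), then the phase factors e^{-i(4)α} and e^{-i(-1)γ}:
Half-angle: c=0.888812, s=0.458272. N=√(40320·1·6·120)=5387.986637
k: max(0,(-1)−(4))=0 … min(4+(-1),4−(4))=0
  k=0: (−1)^5·5387.9866/(720)·0.8888^3·0.4583^5 = -0.106204
d^4_{4,-1}(0.9521) = -0.106204
|D^4_{4,-1}|² = |d^4_{4,-1}(β)|² = (-0.106204)² = 0.011279 (the z-rotation phases have unit modulus)

P=0.0113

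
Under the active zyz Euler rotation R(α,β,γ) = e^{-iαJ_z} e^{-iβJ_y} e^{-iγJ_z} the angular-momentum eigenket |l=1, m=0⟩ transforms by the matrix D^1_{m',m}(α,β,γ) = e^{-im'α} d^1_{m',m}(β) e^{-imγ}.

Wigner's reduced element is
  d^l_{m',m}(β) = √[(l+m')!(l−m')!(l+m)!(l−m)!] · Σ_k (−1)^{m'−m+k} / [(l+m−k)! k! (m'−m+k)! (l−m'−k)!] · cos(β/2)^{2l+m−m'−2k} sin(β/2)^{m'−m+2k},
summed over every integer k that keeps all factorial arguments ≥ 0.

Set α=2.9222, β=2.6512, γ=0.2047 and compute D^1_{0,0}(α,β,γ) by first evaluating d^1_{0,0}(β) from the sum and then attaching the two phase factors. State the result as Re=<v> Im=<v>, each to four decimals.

First d^1_{0,0}(β=2.6512), then the phase factors e^{-i(0)α} and e^{-i(0)γ}:
Half-angle: c=0.242747, s=0.970090. N=√(1·1·1·1)=1.000000
k: max(0,(0)−(0))=0 … min(1+(0),1−(0))=1
  k=0: (−1)^0·1.0000/(1)·0.2427^2·0.9701^0 = +0.058926
  k=1: (−1)^1·1.0000/(1)·0.2427^0·0.9701^2 = -0.941074
d^1_{0,0}(2.6512) = +0.058926 -0.941074 = -0.882148
Phases: e^{-i·(0)·2.9222}=+1.000000+0.000000i, e^{-i·(0)·0.2047}=+1.000000+0.000000i ⇒ D=-0.882148+0.000000i

Re=-0.8821 Im=0.0000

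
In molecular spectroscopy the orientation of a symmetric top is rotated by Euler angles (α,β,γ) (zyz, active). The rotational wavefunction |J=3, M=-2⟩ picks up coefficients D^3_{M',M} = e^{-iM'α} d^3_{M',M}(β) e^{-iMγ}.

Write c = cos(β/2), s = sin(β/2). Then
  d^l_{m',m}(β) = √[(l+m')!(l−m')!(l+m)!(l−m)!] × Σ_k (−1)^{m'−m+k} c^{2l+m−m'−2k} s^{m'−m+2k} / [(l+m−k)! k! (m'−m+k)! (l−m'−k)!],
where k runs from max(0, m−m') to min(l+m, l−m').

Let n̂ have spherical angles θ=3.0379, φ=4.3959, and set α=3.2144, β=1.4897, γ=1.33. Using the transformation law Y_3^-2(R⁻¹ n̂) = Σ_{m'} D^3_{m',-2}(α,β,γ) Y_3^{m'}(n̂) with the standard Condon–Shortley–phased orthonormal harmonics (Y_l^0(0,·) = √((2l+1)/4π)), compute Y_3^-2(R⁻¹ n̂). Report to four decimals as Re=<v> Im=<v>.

Need the full column D^3_{m',-2} for m'=−3..3 at α=3.2144, β=1.4897, γ=1.33.
cos(β/2)=0.735190, sin(β/2)=0.677862
d^3_{-3,-2}: single k=1 term ⇒ +0.356626;  D = +0.344348-0.092774i
d^3_{-2,-2}: k∈[0..1] ⇒ +0.157905 -0.671196 = -0.513291;  D = +0.484592-0.169228i
d^3_{-1,-2}: k∈[0..1] ⇒ -0.460403 +0.782800 = +0.322398;  D = +0.295834-0.128152i
d^3_{0,-2}: k∈[0..1] ⇒ +0.735258 -0.625062 = +0.110196;  D = -0.097662+0.051042i
d^3_{1,-2}: k∈[0..1] ⇒ -0.782800 +0.332739 = -0.450061;  D = -0.382649+0.236927i
d^3_{2,-2}: k∈[0..1] ⇒ +0.570601 -0.097017 = +0.473585;  D = -0.383447+0.277940i
d^3_{3,-2}: single k=0 term ⇒ -0.257739;  D = -0.197127+0.166043i
Y_3^{m'}(θ=3.0379,φ=4.3959) and Σ D·Y over m':
  (+0.3443-0.0928i)·(+0.0004-0.0003i)  (+0.4846-0.1692i)·(+0.0088+0.0064i)  (+0.2958-0.1282i)·(-0.0411+0.1255i)  (-0.0977+0.0510i)·(-0.7225+0.0000i)  (-0.3826+0.2369i)·(+0.0411+0.1255i)  (-0.3834+0.2779i)·(+0.0088-0.0064i)  (-0.1971+0.1660i)·(-0.0004-0.0003i)
Y_3^-2(R⁻¹ n̂) = +0.033026-0.026358i

Re=0.0330 Im=-0.0264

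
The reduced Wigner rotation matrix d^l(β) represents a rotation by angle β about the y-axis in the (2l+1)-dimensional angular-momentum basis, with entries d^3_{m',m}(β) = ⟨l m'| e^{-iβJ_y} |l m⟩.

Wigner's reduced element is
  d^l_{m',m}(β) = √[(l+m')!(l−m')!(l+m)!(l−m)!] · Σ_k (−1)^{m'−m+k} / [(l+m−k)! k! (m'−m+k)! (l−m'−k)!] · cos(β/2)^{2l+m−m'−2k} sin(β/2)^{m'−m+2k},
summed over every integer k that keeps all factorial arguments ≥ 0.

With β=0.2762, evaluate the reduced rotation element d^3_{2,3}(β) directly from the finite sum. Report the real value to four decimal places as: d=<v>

d^3_{2,3}(β=0.2762) via Wigner's sum:
Half-angle: c=0.990479, s=0.137661. N=√(120·1·720·1)=293.938769
k: max(0,(3)−(2))=1 … min(3+(3),3−(2))=1
  k=1: (−1)^0·293.9388/(120)·0.9905^5·0.1377^1 = +0.321451
d^3_{2,3}(0.2762) = +0.321451

d=0.3215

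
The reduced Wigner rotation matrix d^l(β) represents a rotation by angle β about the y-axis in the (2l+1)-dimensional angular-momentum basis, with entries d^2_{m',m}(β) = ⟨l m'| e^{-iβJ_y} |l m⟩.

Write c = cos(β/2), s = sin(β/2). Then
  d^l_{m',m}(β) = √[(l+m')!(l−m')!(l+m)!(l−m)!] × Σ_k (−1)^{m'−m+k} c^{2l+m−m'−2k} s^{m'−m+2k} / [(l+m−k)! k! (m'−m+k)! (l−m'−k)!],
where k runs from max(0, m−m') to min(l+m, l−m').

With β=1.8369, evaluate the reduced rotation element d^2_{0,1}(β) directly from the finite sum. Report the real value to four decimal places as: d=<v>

d^2_{0,1}(β=1.8369) via Wigner's sum:
c=cos(1.8369/2)=0.607053, s=sin(1.8369/2)=0.794662; N=√[2·2·6·1]=4.898979
k∈{1,2} keeps every argument non-negative
  k=1: (−1)^0·4.8990/(2)·0.6071^3·0.7947^1 = +0.435449
  k=2: (−1)^1·4.8990/(2)·0.6071^1·0.7947^3 = -0.746189
d^2_{0,1}(1.8369) = +0.435449 -0.746189 = -0.310740

d=-0.3107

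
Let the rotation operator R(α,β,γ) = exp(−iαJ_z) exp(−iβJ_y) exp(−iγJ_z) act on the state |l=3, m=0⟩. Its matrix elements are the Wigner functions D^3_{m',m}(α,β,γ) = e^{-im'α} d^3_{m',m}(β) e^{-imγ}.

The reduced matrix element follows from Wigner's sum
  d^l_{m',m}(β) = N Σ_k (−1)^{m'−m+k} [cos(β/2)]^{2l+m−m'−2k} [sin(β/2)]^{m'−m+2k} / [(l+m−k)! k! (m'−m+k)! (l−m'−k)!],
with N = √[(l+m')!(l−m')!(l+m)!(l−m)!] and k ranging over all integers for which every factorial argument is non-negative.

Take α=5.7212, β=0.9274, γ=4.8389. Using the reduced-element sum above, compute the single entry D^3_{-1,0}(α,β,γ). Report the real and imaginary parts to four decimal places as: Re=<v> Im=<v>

D^3_{-1,0}(5.7212,0.9274,4.8389) = e^{-i·-1·5.7212}·d^3_{-1,0}(0.9274)·e^{-i·0·4.8389}. Compute d first:
With c≡cos(β/2)=0.894404 and s≡sin(β/2)=0.447260, N=[2·24·6·6]^{1/2}=41.569219
k: max(0,(0)−(-1))=1 … min(3+(0),3−(-1))=3
  k=1: (−1)^0·41.5692/(12)·0.8944^5·0.4473^1 = +0.886787
  k=2: (−1)^1·41.5692/(4)·0.8944^3·0.4473^3 = -0.665264
  k=3: (−1)^2·41.5692/(12)·0.8944^1·0.4473^5 = +0.055453
d^3_{-1,0}(0.9274) = +0.886787 -0.665264 +0.055453 = +0.276976
D = (+0.846199-0.532867i)·(+0.276976)·(+1.000000+0.000000i) = +0.234376-0.147591i

Re=0.2344 Im=-0.1476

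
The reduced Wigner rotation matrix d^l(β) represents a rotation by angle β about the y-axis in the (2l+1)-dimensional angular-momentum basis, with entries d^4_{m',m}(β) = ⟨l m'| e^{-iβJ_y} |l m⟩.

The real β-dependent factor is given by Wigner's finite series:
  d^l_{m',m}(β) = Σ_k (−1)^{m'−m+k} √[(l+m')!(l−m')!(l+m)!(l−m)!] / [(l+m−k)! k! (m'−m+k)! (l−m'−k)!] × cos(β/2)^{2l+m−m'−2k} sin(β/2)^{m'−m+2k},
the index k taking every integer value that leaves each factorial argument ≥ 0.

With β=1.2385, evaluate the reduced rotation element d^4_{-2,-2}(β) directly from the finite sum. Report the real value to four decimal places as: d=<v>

d=-0.2368

d^4_{-2,-2}(β=1.2385) via Wigner's sum:
Half-angle: c=0.814314, s=0.580425. N=√(2·720·2·720)=1440.000000
Admissible k: 0..2 (factorial args all ≥0)
  k=0: (−1)^0·1440.0000/(1440)·0.8143^8·0.5804^0 = +0.193346
  k=1: (−1)^1·1440.0000/(120)·0.8143^6·0.5804^2 = -1.178757
  k=2: (−1)^2·1440.0000/(96)·0.8143^4·0.5804^4 = +0.748587
d^4_{-2,-2}(1.2385) = +0.193346 -1.178757 +0.748587 = -0.236824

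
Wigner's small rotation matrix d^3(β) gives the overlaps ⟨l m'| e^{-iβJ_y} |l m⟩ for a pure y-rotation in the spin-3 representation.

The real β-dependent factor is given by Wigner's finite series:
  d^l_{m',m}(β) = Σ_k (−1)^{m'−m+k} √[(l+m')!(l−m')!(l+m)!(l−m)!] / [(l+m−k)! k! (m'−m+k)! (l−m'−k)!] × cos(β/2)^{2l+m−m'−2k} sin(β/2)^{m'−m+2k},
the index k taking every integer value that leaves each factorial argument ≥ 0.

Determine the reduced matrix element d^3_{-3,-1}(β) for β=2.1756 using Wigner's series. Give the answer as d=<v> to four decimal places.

d^3_{-3,-1}(β=2.1756) via Wigner's sum:
c=cos(2.1756/2)=0.464435, s=sin(2.1756/2)=0.885607; N=√[1·720·2·24]=185.903201
The bounds max(0,m−m')=2 and min(l+m,l−m')=2 give 1 term
  k=2: (−1)^0·185.9032/(48)·0.4644^4·0.8856^2 = +0.141328
d^3_{-3,-1}(2.1756) = +0.141328

d=0.1413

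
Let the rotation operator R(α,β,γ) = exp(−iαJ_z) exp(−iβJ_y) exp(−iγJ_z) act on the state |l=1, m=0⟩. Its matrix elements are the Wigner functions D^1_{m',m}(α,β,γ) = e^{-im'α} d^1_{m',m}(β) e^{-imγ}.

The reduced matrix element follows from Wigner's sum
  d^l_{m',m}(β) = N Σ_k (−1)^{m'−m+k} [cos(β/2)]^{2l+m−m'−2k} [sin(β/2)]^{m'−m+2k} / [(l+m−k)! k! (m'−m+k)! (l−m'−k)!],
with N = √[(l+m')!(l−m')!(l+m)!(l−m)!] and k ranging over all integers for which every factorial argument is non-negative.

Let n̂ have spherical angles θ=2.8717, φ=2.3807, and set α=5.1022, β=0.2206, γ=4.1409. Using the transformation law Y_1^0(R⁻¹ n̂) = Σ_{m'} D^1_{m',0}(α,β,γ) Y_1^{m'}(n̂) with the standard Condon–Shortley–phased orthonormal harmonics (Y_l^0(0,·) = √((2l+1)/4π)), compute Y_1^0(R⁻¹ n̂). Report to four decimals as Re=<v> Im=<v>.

Need the full column D^1_{m',0} for m'=−1..1 at α=5.1022, β=0.2206, γ=4.1409.
cos(β/2)=0.993923, sin(β/2)=0.110076
d^1_{-1,0}: single k=1 term ⇒ +0.154726;  D = +0.058798-0.143118i
d^1_{0,0}: k∈[0..1] ⇒ +0.987883 -0.012117 = +0.975766;  D = +0.975766+0.000000i
d^1_{1,0}: single k=0 term ⇒ -0.154726;  D = -0.058798-0.143118i
Y_1^{m'}(θ=2.8717,φ=2.3807) and Σ D·Y over m':
  (+0.0588-0.1431i)·(-0.0667-0.0635i)  (+0.9758+0.0000i)·(-0.4709+0.0000i)  (-0.0588-0.1431i)·(+0.0667-0.0635i)
Y_1^0(R⁻¹ n̂) = -0.485530+0.000000i

Re=-0.4855 Im=0.0000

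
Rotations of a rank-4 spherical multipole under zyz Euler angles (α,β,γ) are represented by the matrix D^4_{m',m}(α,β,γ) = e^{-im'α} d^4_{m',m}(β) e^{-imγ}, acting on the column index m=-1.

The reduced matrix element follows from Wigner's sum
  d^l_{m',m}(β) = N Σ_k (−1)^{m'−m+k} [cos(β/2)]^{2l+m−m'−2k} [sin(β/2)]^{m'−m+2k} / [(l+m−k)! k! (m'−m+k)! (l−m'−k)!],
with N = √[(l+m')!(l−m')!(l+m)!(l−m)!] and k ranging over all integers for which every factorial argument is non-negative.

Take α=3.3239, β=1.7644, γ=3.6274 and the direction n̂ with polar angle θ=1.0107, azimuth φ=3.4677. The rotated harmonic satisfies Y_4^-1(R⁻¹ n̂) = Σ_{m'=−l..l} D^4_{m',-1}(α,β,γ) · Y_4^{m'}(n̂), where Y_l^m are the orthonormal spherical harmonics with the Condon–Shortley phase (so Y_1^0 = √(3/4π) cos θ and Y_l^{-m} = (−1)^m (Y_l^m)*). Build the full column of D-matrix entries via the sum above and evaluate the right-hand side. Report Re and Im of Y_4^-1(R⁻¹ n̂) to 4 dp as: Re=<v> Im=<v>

Need the full column D^4_{m',-1} for m'=−4..4 at α=3.3239, β=1.7644, γ=3.6274.
cos(β/2)=0.635454, sin(β/2)=0.772139
d^4_{-4,-1}: single k=3 term ⇒ +0.356944;  D = -0.124325-0.334593i
d^4_{-3,-1}: k∈[2..3] ⇒ +0.311577 -0.766720 = -0.455143;  D = -0.233250-0.390832i
d^4_{-2,-1}: k∈[1..3] ⇒ +0.137063 -1.011842 +0.995965 = +0.121186;  D = -0.079942-0.091078i
d^4_{-1,-1}: k∈[0..3] ⇒ +0.026587 -0.588825 +1.738758 -0.855737 = +0.320782;  D = +0.251811+0.198727i
d^4_{0,-1}: k∈[0..3] ⇒ -0.144477 +1.279890 -1.889711 +0.465015 = -0.289283;  D = +0.255812+0.135073i
d^4_{1,-1}: k∈[0..3] ⇒ +0.392550 -1.738758 +1.283605 -0.126346 = -0.188948;  D = -0.180313-0.056469i
d^4_{2,-1}: k∈[0..2] ⇒ -0.674561 +1.493947 -0.441152 = +0.378234;  D = -0.375460-0.045727i
d^4_{3,-1}: k∈[0..1] ⇒ +0.766720 -0.679220 = +0.087500;  D = +0.087337-0.005344i
d^4_{4,-1}: single k=0 term ⇒ -0.527015;  D = +0.511478-0.127024i
Y_4^{m'}(θ=1.0107,φ=3.4677) and Σ D·Y over m':
  (-0.1243-0.3346i)·(+0.0600-0.2199i)  (-0.2333-0.3908i)·(-0.2258+0.3354i)  (-0.0799-0.0911i)·(+0.1862-0.1422i)  (+0.2518+0.1987i)·(+0.2066-0.0699i)  (+0.2558+0.1351i)·(-0.2834+0.0000i)  (-0.1803-0.0565i)·(-0.2066-0.0699i)  (-0.3755-0.0457i)·(+0.1862+0.1422i)  (+0.0873-0.0053i)·(+0.2258+0.3354i)  (+0.5115-0.1270i)·(+0.0600+0.2199i)
Y_4^-1(R⁻¹ n̂) = +0.118342+0.092190i

Re=0.1183 Im=0.0922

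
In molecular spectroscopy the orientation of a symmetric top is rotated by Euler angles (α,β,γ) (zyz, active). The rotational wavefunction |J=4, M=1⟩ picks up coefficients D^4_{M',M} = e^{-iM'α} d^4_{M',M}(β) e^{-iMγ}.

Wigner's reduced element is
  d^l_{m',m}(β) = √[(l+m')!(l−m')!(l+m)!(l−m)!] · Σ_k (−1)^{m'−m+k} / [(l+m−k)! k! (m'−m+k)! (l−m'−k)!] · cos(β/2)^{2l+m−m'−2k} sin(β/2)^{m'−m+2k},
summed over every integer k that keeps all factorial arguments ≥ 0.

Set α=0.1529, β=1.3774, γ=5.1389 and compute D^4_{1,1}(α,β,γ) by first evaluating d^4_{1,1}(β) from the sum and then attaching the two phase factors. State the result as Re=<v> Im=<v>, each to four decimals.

Re=0.1036 Im=0.1584

First d^4_{1,1}(β=1.3774), then the phase factors e^{-i(1)α} and e^{-i(1)γ}:
Half-angle: c=0.772073, s=0.635534. N=√(120·6·120·6)=720.000000
k∈{0,1,2,3} keeps every argument non-negative
  k=0: (−1)^0·720.0000/(720)·0.7721^8·0.6355^0 = +0.126260
  k=1: (−1)^1·720.0000/(48)·0.7721^6·0.6355^2 = -1.283272
  k=2: (−1)^2·720.0000/(24)·0.7721^4·0.6355^4 = +1.739040
  k=3: (−1)^3·720.0000/(72)·0.7721^2·0.6355^6 = -0.392780
d^4_{1,1}(1.3774) = +0.126260 -1.283272 +1.739040 -0.392780 = +0.189249
Attach z-rotation phases: D = e^{-i(1)(0.1529)}·(+0.189249)·e^{-i(1)(5.1389)} = +0.103620+0.158361i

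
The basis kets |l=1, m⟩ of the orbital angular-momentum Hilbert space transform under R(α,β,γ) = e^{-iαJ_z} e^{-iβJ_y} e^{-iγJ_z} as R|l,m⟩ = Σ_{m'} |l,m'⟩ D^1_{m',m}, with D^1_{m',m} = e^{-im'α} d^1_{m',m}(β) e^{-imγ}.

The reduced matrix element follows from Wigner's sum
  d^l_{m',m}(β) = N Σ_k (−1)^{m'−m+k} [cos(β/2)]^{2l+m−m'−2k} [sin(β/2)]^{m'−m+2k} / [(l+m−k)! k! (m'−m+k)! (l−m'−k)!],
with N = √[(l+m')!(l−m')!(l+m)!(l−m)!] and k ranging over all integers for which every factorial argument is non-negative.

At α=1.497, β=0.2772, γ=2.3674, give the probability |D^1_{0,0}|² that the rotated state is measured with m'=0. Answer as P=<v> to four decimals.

First d^1_{0,0}(β=0.2772), then the phase factors e^{-i(0)α} and e^{-i(0)γ}:
With c≡cos(β/2)=0.990410 and s≡sin(β/2)=0.138157, N=[1·1·1·1]^{1/2}=1.000000
k: max(0,(0)−(0))=0 … min(1+(0),1−(0))=1
  k=0: (−1)^0·1.0000/(1)·0.9904^2·0.1382^0 = +0.980913
  k=1: (−1)^1·1.0000/(1)·0.9904^0·0.1382^2 = -0.019087
d^1_{0,0}(0.2772) = +0.980913 -0.019087 = +0.961825
|D^1_{0,0}|² = |d^1_{0,0}(β)|² = (+0.961825)² = 0.925108 (the z-rotation phases have unit modulus)

P=0.9251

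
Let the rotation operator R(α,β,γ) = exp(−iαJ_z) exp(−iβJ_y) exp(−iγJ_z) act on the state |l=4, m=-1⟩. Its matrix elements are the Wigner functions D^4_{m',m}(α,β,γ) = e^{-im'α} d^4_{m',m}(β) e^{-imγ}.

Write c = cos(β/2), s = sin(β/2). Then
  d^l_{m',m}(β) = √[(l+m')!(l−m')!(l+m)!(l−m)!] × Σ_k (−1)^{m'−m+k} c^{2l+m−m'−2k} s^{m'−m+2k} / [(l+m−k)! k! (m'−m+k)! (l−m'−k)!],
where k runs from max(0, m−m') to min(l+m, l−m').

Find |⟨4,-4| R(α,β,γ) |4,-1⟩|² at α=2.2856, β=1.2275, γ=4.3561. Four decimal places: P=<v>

P=0.2724

D^4_{-4,-1}(2.2856,1.2275,4.3561) = e^{-i·-4·2.2856}·d^4_{-4,-1}(1.2275)·e^{-i·-1·4.3561}. Compute d first:
With c≡cos(β/2)=0.817494 and s≡sin(β/2)=0.575937, N=[1·40320·6·120]^{1/2}=5387.986637
The bounds max(0,m−m')=3 and min(l+m,l−m')=3 give 1 term
  k=3: (−1)^0·5387.9866/(720)·0.8175^5·0.5759^3 = +0.521966
d^4_{-4,-1}(1.2275) = +0.521966
|D^4_{-4,-1}|² = |d^4_{-4,-1}(β)|² = (+0.521966)² = 0.272448 (the z-rotation phases have unit modulus)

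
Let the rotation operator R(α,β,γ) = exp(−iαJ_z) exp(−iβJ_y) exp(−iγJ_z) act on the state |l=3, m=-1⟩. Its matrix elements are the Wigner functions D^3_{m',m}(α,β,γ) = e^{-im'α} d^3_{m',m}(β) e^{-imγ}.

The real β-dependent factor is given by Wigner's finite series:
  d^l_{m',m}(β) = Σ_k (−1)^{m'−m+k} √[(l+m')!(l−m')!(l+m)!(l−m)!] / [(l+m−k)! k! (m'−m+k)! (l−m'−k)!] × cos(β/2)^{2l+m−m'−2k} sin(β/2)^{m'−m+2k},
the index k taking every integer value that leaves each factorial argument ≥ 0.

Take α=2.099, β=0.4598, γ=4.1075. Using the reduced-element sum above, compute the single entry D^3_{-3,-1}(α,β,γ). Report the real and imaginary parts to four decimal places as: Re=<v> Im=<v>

First d^3_{-3,-1}(β=0.4598), then the phase factors e^{-i(-3)α} and e^{-i(-1)γ}:
With c≡cos(β/2)=0.973689 and s≡sin(β/2)=0.227880, N=[1·720·2·24]^{1/2}=185.903201
Admissible k: 2..2 (factorial args all ≥0)
  k=2: (−1)^0·185.9032/(48)·0.9737^4·0.2279^2 = +0.180776
d^3_{-3,-1}(0.4598) = +0.180776
D = (+0.999905+0.013814i)·(+0.180776)·(-0.568671-0.822565i) = -0.100738-0.150106i

Re=-0.1007 Im=-0.1501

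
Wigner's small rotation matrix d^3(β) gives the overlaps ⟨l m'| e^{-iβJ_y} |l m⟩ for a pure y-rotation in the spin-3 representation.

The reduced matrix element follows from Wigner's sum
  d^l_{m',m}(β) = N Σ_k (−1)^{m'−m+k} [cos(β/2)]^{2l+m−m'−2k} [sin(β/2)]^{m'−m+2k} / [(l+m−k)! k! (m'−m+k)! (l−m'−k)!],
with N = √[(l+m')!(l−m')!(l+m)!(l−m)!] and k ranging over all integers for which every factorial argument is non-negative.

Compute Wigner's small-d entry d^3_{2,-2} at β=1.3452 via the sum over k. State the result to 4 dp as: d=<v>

d^3_{2,-2}(β=1.3452) via Wigner's sum:
c=cos(1.3452/2)=0.782204, s=sin(1.3452/2)=0.623022; N=√[120·1·1·120]=120.000000
k∈{0,1} keeps every argument non-negative
  k=0: (−1)^4·120.0000/(24)·0.7822^2·0.6230^4 = +0.460918
  k=1: (−1)^5·120.0000/(120)·0.7822^0·0.6230^6 = -0.058482
d^3_{2,-2}(1.3452) = +0.460918 -0.058482 = +0.402436

d=0.4024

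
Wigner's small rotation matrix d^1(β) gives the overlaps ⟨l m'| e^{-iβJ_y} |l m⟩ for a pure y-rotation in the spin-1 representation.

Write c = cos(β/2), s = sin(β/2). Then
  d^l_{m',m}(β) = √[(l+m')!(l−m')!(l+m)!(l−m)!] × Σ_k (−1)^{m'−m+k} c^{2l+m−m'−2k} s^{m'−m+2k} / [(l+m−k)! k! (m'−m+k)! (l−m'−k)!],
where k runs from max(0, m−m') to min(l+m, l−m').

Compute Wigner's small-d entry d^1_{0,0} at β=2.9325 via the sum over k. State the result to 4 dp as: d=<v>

d^1_{0,0}(β=2.9325) via Wigner's sum:
Half-angle: c=0.104356, s=0.994540. N=√(1·1·1·1)=1.000000
k: max(0,(0)−(0))=0 … min(1+(0),1−(0))=1
  k=0: (−1)^0·1.0000/(1)·0.1044^2·0.9945^0 = +0.010890
  k=1: (−1)^1·1.0000/(1)·0.1044^0·0.9945^2 = -0.989110
d^1_{0,0}(2.9325) = +0.010890 -0.989110 = -0.978220

d=-0.9782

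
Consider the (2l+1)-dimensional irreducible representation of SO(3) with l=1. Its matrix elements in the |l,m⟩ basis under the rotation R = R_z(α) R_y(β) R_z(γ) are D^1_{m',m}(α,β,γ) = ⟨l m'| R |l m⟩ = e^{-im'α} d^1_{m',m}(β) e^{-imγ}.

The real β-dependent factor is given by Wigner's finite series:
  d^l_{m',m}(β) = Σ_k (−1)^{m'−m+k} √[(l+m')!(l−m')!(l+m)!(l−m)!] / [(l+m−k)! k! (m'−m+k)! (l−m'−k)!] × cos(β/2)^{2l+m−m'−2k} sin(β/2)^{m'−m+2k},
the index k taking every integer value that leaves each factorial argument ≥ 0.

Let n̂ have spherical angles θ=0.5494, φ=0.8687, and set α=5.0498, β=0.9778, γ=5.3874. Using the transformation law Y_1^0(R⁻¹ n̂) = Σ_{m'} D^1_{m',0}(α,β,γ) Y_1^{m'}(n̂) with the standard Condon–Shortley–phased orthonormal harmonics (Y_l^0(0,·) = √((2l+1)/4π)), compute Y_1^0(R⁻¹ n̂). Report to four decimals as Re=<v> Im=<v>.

Need the full column D^1_{m',0} for m'=−1..1 at α=5.0498, β=0.9778, γ=5.3874.
cos(β/2)=0.882850, sin(β/2)=0.469655
d^1_{-1,0}: single k=1 term ⇒ +0.586382;  D = +0.194119-0.553319i
d^1_{0,0}: k∈[0..1] ⇒ +0.779424 -0.220576 = +0.558848;  D = +0.558848+0.000000i
d^1_{1,0}: single k=0 term ⇒ -0.586382;  D = -0.194119-0.553319i
Y_1^{m'}(θ=0.5494,φ=0.8687) and Σ D·Y over m':
  (+0.1941-0.5533i)·(+0.1165-0.1377i)  (+0.5588+0.0000i)·(+0.4167+0.0000i)  (-0.1941-0.5533i)·(-0.1165-0.1377i)
Y_1^0(R⁻¹ n̂) = +0.125677+0.000000i

Re=0.1257 Im=0.0000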